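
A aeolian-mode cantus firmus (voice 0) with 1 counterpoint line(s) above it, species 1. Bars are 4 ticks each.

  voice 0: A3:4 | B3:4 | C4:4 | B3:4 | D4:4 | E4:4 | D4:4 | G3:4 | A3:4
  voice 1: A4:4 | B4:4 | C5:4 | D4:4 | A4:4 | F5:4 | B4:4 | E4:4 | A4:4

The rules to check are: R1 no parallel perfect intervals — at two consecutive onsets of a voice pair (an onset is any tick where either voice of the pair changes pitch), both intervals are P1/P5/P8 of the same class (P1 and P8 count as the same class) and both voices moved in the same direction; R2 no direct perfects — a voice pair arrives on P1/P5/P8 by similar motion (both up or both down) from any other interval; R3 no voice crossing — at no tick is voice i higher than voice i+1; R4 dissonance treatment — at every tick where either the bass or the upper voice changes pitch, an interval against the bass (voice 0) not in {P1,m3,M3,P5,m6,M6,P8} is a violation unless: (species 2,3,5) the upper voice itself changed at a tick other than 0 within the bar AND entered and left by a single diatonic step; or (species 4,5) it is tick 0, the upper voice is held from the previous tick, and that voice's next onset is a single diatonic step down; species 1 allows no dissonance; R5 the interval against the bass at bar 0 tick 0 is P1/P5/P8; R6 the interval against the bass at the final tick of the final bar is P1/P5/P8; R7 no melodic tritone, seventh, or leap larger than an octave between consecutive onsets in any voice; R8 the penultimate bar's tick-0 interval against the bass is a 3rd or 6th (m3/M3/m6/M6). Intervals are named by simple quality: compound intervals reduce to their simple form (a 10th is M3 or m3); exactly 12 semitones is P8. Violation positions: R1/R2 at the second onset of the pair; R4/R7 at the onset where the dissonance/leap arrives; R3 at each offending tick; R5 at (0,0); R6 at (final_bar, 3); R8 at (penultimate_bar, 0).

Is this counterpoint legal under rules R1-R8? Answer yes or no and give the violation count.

No (7 violations)

bar 0: v0=A3 v1=A4 (P8)
bar 1: v0=B3 v1=B4 (P8)
bar 2: v0=C4 v1=C5 (P8)
bar 3: v0=B3 v1=D4 (m3)
bar 4: v0=D4 v1=A4 (P5)
bar 5: v0=E4 v1=F5 (m2)
bar 6: v0=D4 v1=B4 (M6)
bar 7: v0=G3 v1=E4 (M6)
bar 8: v0=A3 v1=A4 (P8)
  R1 @ bar1.0: A3/A4 P8 -> B3/B4 P8 similar
  R1 @ bar2.0: B3/B4 P8 -> C4/C5 P8 similar
  R7 @ bar3.0: C5->D4 leap 10st
  R2 @ bar4.0: B3/D4 m3 -> D4/A4 P5 similar
  R4 @ bar5.0: E4/F5 m2 untreated
  R7 @ bar6.0: F5->B4 leap 6st
  R2 @ bar8.0: G3/E4 M6 -> A3/A4 P8 similar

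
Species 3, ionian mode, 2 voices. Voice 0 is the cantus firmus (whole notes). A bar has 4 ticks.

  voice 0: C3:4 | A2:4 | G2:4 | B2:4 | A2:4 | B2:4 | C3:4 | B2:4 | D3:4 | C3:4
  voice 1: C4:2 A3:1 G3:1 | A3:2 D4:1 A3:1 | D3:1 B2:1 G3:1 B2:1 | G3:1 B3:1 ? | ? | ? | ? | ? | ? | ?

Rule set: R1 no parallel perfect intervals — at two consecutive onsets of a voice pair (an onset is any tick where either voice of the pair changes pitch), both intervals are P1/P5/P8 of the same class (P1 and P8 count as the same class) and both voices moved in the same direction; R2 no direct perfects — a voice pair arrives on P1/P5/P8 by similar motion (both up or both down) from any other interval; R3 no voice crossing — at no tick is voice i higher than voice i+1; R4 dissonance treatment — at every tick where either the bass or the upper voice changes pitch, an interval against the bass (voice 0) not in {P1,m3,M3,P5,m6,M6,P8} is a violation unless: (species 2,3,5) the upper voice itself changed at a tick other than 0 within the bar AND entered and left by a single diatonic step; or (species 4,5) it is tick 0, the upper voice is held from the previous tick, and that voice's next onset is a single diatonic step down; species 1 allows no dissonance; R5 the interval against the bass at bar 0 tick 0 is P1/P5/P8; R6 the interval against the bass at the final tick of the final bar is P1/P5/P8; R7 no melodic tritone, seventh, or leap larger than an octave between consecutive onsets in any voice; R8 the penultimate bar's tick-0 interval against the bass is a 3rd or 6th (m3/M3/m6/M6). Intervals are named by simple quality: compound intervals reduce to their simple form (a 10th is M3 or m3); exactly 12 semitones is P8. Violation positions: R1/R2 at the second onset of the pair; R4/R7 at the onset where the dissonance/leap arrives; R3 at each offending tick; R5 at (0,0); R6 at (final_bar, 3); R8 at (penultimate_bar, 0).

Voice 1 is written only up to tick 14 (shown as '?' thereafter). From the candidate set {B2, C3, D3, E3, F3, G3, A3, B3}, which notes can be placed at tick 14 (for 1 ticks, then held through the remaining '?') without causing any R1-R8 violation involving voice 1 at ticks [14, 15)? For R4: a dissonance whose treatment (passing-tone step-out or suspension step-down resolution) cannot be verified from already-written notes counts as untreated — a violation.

{B2, B3, D3, G3}

B2: legal
C3: violates R4,R7
D3: legal
E3: violates R4
F3: violates R4,R7
G3: legal
A3: violates R4
B3: legal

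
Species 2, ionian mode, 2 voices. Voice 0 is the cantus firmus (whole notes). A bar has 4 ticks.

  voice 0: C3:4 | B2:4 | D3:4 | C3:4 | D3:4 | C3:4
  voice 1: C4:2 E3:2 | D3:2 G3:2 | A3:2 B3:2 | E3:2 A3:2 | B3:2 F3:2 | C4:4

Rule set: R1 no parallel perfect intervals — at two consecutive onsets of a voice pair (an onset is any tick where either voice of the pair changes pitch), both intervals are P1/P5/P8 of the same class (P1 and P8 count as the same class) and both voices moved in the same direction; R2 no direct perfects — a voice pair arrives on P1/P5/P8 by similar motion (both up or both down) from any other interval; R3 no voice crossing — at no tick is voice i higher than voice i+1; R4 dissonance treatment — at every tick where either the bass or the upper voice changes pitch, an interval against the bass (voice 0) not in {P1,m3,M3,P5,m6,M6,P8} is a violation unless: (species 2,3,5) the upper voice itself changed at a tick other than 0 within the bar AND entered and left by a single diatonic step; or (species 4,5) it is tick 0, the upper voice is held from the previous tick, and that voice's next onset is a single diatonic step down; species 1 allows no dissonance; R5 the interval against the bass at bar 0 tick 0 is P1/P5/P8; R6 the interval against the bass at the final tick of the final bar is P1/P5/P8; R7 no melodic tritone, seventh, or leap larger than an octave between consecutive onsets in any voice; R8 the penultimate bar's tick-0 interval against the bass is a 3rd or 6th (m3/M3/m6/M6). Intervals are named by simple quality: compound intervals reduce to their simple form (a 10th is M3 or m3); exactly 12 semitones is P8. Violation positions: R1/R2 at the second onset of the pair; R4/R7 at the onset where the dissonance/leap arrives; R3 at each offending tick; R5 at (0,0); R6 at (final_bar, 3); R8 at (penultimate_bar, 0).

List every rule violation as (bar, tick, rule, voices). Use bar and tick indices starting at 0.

(2, 0, R2, (0, 1))
(4, 2, R7, (1,))

bar 0: v0=C3 v1=C4 downbeat P8
bar 1: v0=B2 v1=D3 downbeat m3
bar 2: v0=D3 v1=A3 downbeat P5
bar 3: v0=C3 v1=E3 downbeat M3
bar 4: v0=D3 v1=B3 downbeat M6
bar 5: v0=C3 v1=C4 downbeat P8
  -> R2 @ bar 2 tick 0 v(0, 1): B2/G3 m6 -> D3/A3 P5 similar
  -> R7 @ bar 4 tick 2 v(1,): B3->F3 leap 6st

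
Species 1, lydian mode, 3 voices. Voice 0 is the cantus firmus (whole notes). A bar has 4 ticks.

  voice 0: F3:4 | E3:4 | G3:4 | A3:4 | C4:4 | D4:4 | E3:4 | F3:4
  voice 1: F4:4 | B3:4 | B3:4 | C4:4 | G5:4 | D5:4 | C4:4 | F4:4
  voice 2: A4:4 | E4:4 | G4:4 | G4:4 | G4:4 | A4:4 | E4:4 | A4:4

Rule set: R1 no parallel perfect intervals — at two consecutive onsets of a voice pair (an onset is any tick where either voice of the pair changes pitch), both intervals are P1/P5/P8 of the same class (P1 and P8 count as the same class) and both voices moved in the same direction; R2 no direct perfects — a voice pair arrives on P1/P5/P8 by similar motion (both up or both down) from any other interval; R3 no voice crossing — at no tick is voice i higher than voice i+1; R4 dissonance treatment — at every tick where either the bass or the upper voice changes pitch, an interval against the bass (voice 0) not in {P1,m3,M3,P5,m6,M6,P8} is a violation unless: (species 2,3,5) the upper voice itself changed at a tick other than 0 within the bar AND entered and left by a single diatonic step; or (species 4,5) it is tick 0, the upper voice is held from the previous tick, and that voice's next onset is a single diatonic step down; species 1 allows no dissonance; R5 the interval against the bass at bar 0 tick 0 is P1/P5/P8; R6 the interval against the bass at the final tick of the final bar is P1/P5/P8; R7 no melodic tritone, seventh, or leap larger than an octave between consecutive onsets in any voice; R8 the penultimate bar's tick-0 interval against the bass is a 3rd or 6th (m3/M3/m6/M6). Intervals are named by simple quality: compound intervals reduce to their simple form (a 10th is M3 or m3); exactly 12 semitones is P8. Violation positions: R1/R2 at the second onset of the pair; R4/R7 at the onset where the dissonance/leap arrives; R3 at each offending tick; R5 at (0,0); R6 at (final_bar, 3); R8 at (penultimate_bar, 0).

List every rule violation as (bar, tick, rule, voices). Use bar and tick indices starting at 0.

bar 0: v0=F3 v1=F4 v2=A4 downbeat M3
bar 1: v0=E3 v1=B3 v2=E4 downbeat P8
bar 2: v0=G3 v1=B3 v2=G4 downbeat P8
bar 3: v0=A3 v1=C4 v2=G4 downbeat m7
bar 4: v0=C4 v1=G5 v2=G4 downbeat P5
bar 5: v0=D4 v1=D5 v2=A4 downbeat P5
bar 6: v0=E3 v1=C4 v2=E4 downbeat P8
bar 7: v0=F3 v1=F4 v2=A4 downbeat M3
  -> R5 @ bar 0 tick 0 v(0, 2): opens on M3
  -> R2 @ bar 1 tick 0 v(0, 1): F3/F4 P8 -> E3/B3 P5 similar
  -> R2 @ bar 1 tick 0 v(0, 2): F3/A4 M3 -> E3/E4 P8 similar
  -> R7 @ bar 1 tick 0 v(1,): F4->B3 leap 6st
  -> R1 @ bar 2 tick 0 v(0, 2): E3/E4 P8 -> G3/G4 P8 similar
  -> R4 @ bar 3 tick 0 v(0, 2): A3/G4 m7 untreated
  -> R2 @ bar 4 tick 0 v(0, 1): A3/C4 m3 -> C4/G5 P5 similar
  -> R3 @ bar 4 tick 0 v(1, 2): G5 above G4
  -> R7 @ bar 4 tick 0 v(1,): C4->G5 leap 19st
  -> R3 @ bar 4 tick 1 v(1, 2): G5 above G4
  -> R3 @ bar 4 tick 2 v(1, 2): G5 above G4
  -> R3 @ bar 4 tick 3 v(1, 2): G5 above G4
  -> R1 @ bar 5 tick 0 v(0, 2): C4/G4 P5 -> D4/A4 P5 similar
  -> R3 @ bar 5 tick 0 v(1, 2): D5 above A4
  -> R3 @ bar 5 tick 1 v(1, 2): D5 above A4
  -> R3 @ bar 5 tick 2 v(1, 2): D5 above A4
  -> R3 @ bar 5 tick 3 v(1, 2): D5 above A4
  -> R2 @ bar 6 tick 0 v(0, 2): D4/A4 P5 -> E3/E4 P8 similar
  -> R7 @ bar 6 tick 0 v(0,): D4->E3 leap 10st
  -> R7 @ bar 6 tick 0 v(1,): D5->C4 leap 14st
  -> R8 @ bar 6 tick 0 v(0, 2): penult P8 not 3rd/6th
  -> R2 @ bar 7 tick 0 v(0, 1): E3/C4 m6 -> F3/F4 P8 similar
  -> R6 @ bar 7 tick 3 v(0, 2): closes on M3

(0, 0, R5, (0, 2))
(1, 0, R2, (0, 1))
(1, 0, R2, (0, 2))
(1, 0, R7, (1,))
(2, 0, R1, (0, 2))
(3, 0, R4, (0, 2))
(4, 0, R2, (0, 1))
(4, 0, R3, (1, 2))
(4, 0, R7, (1,))
(4, 1, R3, (1, 2))
(4, 2, R3, (1, 2))
(4, 3, R3, (1, 2))
(5, 0, R1, (0, 2))
(5, 0, R3, (1, 2))
(5, 1, R3, (1, 2))
(5, 2, R3, (1, 2))
(5, 3, R3, (1, 2))
(6, 0, R2, (0, 2))
(6, 0, R7, (0,))
(6, 0, R7, (1,))
(6, 0, R8, (0, 2))
(7, 0, R2, (0, 1))
(7, 3, R6, (0, 2))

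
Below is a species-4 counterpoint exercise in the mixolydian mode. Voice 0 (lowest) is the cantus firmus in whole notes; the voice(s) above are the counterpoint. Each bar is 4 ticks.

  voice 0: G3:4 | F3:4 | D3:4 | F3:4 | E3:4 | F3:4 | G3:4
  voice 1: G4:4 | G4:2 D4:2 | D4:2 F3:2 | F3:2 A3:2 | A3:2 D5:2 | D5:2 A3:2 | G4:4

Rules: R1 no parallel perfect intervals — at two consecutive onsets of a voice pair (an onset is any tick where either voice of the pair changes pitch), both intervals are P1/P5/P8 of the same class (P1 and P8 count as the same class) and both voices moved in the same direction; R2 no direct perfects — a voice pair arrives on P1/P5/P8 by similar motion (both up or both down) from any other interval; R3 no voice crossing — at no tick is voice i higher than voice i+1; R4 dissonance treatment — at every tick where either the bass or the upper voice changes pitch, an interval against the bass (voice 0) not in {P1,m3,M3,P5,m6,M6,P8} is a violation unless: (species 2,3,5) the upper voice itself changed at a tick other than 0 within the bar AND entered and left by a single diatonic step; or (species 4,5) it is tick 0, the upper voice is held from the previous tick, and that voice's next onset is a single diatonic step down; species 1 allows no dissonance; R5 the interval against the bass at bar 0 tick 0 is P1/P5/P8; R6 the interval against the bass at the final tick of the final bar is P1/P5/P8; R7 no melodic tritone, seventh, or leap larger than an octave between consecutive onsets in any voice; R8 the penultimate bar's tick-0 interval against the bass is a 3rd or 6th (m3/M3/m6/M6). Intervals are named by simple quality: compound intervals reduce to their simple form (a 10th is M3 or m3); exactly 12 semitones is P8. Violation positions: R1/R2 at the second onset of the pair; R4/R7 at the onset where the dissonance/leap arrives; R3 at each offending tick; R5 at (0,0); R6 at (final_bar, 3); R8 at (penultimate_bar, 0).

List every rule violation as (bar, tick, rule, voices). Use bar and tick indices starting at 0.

(1, 0, R4, (0, 1))
(4, 0, R4, (0, 1))
(4, 2, R4, (0, 1))
(4, 2, R7, (1,))
(5, 2, R7, (1,))
(6, 0, R2, (0, 1))
(6, 0, R7, (1,))

bar 0: v0=G3 v1=G4 downbeat P8
bar 1: v0=F3 v1=G4 downbeat M2
bar 2: v0=D3 v1=D4 downbeat P8
bar 3: v0=F3 v1=F3 downbeat P1
bar 4: v0=E3 v1=A3 downbeat P4
bar 5: v0=F3 v1=D5 downbeat M6
bar 6: v0=G3 v1=G4 downbeat P8
  -> R4 @ bar 1 tick 0 v(0, 1): F3/G4 M2 untreated
  -> R4 @ bar 4 tick 0 v(0, 1): E3/A3 P4 untreated
  -> R4 @ bar 4 tick 2 v(0, 1): E3/D5 m7 untreated
  -> R7 @ bar 4 tick 2 v(1,): A3->D5 leap 17st
  -> R7 @ bar 5 tick 2 v(1,): D5->A3 leap 17st
  -> R2 @ bar 6 tick 0 v(0, 1): F3/A3 M3 -> G3/G4 P8 similar
  -> R7 @ bar 6 tick 0 v(1,): A3->G4 leap 10st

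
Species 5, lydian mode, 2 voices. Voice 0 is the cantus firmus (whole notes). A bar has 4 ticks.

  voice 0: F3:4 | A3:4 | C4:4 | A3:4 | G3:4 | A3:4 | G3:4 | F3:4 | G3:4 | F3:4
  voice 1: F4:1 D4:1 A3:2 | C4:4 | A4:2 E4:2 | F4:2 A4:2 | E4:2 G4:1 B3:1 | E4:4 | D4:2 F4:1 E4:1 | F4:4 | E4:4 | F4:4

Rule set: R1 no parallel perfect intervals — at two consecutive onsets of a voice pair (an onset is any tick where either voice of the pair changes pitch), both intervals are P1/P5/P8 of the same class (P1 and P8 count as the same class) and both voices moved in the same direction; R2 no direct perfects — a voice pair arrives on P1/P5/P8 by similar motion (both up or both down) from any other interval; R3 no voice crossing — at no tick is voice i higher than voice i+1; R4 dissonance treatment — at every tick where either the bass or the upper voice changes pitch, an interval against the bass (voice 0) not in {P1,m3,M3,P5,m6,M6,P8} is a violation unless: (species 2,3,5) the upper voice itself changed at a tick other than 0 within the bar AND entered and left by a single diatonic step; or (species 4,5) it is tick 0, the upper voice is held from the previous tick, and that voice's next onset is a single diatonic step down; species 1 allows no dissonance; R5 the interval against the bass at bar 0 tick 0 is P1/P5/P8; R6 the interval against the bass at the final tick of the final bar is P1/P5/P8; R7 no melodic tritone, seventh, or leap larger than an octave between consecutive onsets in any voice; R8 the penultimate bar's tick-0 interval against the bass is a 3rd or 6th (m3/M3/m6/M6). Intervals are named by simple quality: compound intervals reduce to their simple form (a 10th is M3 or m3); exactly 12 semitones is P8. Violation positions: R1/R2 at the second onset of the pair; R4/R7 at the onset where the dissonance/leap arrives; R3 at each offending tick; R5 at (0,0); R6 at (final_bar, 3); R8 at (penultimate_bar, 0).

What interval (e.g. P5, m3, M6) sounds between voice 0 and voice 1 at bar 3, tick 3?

voice 0=A3 voice 1=A4 -> P8

P8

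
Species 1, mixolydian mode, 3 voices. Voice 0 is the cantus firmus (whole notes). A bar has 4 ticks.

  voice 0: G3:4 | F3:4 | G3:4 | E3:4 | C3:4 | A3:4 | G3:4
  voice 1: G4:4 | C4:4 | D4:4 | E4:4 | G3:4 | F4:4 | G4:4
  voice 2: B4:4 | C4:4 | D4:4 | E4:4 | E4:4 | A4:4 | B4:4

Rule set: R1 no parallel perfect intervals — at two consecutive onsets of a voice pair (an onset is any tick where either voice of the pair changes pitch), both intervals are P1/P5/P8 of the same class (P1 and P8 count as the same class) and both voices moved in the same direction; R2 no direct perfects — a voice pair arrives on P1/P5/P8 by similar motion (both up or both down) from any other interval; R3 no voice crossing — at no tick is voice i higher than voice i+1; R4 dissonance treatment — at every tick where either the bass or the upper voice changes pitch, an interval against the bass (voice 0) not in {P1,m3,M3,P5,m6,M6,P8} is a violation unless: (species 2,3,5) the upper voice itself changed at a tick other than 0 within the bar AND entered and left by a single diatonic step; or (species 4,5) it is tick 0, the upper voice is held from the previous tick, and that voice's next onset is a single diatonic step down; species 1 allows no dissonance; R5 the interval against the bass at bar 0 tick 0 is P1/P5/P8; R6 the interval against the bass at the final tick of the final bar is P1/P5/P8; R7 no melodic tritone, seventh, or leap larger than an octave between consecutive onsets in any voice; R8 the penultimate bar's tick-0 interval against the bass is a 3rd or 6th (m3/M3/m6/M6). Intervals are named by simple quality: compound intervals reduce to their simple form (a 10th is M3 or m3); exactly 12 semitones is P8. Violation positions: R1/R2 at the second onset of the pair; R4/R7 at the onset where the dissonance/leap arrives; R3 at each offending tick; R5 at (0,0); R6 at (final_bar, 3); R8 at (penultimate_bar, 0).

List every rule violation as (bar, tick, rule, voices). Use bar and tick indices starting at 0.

(0, 0, R5, (0, 2))
(1, 0, R2, (0, 1))
(1, 0, R2, (0, 2))
(1, 0, R2, (1, 2))
(1, 0, R7, (2,))
(2, 0, R1, (0, 1))
(2, 0, R1, (0, 2))
(2, 0, R1, (1, 2))
(3, 0, R1, (1, 2))
(4, 0, R2, (0, 1))
(5, 0, R2, (0, 2))
(5, 0, R7, (1,))
(5, 0, R8, (0, 2))
(6, 3, R6, (0, 2))

bar 0: v0=G3 v1=G4 v2=B4 downbeat M3
bar 1: v0=F3 v1=C4 v2=C4 downbeat P5
bar 2: v0=G3 v1=D4 v2=D4 downbeat P5
bar 3: v0=E3 v1=E4 v2=E4 downbeat P8
bar 4: v0=C3 v1=G3 v2=E4 downbeat M3
bar 5: v0=A3 v1=F4 v2=A4 downbeat P8
bar 6: v0=G3 v1=G4 v2=B4 downbeat M3
  -> R5 @ bar 0 tick 0 v(0, 2): opens on M3
  -> R2 @ bar 1 tick 0 v(0, 1): G3/G4 P8 -> F3/C4 P5 similar
  -> R2 @ bar 1 tick 0 v(0, 2): G3/B4 M3 -> F3/C4 P5 similar
  -> R2 @ bar 1 tick 0 v(1, 2): G4/B4 M3 -> C4/C4 P1 similar
  -> R7 @ bar 1 tick 0 v(2,): B4->C4 leap 11st
  -> R1 @ bar 2 tick 0 v(0, 1): F3/C4 P5 -> G3/D4 P5 similar
  -> R1 @ bar 2 tick 0 v(0, 2): F3/C4 P5 -> G3/D4 P5 similar
  -> R1 @ bar 2 tick 0 v(1, 2): C4/C4 P1 -> D4/D4 P1 similar
  -> R1 @ bar 3 tick 0 v(1, 2): D4/D4 P1 -> E4/E4 P1 similar
  -> R2 @ bar 4 tick 0 v(0, 1): E3/E4 P8 -> C3/G3 P5 similar
  -> R2 @ bar 5 tick 0 v(0, 2): C3/E4 M3 -> A3/A4 P8 similar
  -> R7 @ bar 5 tick 0 v(1,): G3->F4 leap 10st
  -> R8 @ bar 5 tick 0 v(0, 2): penult P8 not 3rd/6th
  -> R6 @ bar 6 tick 3 v(0, 2): closes on M3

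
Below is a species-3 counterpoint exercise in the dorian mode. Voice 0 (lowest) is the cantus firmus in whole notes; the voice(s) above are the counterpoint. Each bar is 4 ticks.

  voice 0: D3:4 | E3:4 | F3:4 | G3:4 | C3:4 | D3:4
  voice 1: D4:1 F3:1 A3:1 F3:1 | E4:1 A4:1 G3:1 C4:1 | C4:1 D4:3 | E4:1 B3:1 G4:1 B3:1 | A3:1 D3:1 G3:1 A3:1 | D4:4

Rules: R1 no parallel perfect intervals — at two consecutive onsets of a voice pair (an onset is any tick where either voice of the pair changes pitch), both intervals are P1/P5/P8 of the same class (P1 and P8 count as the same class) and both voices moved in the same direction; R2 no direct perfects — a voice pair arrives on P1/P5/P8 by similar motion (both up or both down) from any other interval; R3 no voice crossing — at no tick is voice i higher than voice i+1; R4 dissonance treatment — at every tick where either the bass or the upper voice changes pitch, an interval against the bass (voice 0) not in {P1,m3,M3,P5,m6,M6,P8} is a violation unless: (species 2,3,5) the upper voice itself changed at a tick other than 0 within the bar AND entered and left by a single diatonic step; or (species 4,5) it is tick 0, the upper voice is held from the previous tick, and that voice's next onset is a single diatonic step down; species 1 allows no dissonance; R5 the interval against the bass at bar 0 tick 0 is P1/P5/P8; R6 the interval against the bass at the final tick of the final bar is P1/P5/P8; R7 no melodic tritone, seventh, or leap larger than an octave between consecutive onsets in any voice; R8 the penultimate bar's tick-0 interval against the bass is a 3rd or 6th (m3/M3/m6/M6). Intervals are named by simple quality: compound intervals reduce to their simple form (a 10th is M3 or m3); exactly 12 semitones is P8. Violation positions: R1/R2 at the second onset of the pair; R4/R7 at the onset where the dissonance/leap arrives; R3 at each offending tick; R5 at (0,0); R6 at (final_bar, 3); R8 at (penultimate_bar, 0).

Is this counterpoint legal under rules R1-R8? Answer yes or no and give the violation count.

No (6 violations)

bar 0: v0=D3 v1=D4 (P8)
bar 1: v0=E3 v1=E4 (P8)
bar 2: v0=F3 v1=C4 (P5)
bar 3: v0=G3 v1=E4 (M6)
bar 4: v0=C3 v1=A3 (M6)
bar 5: v0=D3 v1=D4 (P8)
  R2 @ bar1.0: D3/F3 m3 -> E3/E4 P8 similar
  R7 @ bar1.0: F3->E4 leap 11st
  R4 @ bar1.1: E3/A4 P4 untreated
  R7 @ bar1.2: A4->G3 leap 14st
  R4 @ bar4.1: C3/D3 M2 untreated
  R2 @ bar5.0: C3/A3 M6 -> D3/D4 P8 similar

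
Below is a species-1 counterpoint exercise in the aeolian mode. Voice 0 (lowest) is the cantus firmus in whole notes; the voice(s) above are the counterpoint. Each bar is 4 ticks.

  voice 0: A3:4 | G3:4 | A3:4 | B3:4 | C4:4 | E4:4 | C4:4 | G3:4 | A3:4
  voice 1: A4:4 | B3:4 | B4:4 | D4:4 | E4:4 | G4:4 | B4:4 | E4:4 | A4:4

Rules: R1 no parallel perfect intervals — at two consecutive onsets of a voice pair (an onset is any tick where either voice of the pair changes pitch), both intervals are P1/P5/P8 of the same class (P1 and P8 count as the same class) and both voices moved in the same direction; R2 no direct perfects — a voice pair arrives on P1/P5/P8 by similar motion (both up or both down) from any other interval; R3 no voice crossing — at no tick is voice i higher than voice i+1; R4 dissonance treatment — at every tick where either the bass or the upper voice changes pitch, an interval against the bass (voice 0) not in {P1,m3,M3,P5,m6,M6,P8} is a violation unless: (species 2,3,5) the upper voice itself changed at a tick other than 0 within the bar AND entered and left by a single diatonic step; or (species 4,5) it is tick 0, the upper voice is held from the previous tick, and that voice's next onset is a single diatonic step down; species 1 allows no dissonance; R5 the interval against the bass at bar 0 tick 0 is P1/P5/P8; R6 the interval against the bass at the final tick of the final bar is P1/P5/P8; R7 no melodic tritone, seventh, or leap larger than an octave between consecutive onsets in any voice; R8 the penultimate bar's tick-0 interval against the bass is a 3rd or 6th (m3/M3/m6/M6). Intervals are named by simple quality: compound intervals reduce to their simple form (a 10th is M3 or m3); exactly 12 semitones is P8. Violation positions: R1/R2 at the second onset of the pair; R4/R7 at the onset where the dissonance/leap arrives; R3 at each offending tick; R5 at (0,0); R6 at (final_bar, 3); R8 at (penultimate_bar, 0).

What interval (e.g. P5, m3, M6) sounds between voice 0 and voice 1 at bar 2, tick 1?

M2

voice 0=A3 voice 1=B4 -> M2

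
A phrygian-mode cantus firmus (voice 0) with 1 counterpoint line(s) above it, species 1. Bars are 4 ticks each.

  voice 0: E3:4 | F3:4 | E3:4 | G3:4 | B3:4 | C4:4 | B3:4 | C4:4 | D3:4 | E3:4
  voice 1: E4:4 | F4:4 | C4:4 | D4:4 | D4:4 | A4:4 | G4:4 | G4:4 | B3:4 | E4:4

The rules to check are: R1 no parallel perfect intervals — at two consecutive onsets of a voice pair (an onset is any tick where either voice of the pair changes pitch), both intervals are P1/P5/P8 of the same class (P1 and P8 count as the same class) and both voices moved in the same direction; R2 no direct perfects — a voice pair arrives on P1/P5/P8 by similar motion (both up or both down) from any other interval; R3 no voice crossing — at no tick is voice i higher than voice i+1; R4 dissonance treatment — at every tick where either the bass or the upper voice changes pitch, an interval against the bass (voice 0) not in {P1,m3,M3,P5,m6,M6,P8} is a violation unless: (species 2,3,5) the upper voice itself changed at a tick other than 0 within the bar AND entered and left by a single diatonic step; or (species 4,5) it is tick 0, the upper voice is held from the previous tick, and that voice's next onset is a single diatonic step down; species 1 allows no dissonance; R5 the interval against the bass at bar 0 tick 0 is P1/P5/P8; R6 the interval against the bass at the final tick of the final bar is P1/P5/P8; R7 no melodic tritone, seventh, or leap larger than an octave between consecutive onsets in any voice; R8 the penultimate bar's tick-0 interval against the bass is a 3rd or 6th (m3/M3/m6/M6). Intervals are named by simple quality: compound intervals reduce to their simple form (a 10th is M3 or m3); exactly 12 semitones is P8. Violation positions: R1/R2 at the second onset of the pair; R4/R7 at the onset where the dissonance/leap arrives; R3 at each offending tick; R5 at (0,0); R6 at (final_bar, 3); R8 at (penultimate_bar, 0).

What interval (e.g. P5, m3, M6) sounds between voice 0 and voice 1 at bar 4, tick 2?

voice 0=B3 voice 1=D4 -> m3

m3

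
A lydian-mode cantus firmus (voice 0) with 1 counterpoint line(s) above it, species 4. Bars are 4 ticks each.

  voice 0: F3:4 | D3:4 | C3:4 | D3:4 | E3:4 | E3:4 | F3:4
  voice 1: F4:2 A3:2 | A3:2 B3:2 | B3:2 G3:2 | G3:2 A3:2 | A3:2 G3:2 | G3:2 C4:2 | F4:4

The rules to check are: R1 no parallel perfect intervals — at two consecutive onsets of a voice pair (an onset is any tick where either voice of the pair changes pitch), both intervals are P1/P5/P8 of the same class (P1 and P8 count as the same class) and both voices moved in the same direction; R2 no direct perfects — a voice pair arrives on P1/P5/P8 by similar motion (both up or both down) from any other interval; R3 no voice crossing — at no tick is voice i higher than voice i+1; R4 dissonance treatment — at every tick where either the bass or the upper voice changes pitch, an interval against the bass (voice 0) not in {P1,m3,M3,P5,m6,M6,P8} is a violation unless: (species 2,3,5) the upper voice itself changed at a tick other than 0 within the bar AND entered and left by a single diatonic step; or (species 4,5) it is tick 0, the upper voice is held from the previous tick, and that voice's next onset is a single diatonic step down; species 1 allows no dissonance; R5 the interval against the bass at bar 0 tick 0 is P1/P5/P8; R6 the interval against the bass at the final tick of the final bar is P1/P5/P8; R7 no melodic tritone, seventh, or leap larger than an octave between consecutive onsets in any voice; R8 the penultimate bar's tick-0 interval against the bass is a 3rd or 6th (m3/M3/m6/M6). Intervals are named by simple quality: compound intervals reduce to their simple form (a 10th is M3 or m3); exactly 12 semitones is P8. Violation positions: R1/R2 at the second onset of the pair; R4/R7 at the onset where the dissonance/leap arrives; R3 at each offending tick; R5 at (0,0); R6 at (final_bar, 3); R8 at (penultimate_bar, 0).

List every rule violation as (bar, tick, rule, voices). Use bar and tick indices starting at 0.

(2, 0, R4, (0, 1))
(3, 0, R4, (0, 1))
(6, 0, R2, (0, 1))

bar 0: v0=F3 v1=F4 downbeat P8
bar 1: v0=D3 v1=A3 downbeat P5
bar 2: v0=C3 v1=B3 downbeat M7
bar 3: v0=D3 v1=G3 downbeat P4
bar 4: v0=E3 v1=A3 downbeat P4
bar 5: v0=E3 v1=G3 downbeat m3
bar 6: v0=F3 v1=F4 downbeat P8
  -> R4 @ bar 2 tick 0 v(0, 1): C3/B3 M7 untreated
  -> R4 @ bar 3 tick 0 v(0, 1): D3/G3 P4 untreated
  -> R2 @ bar 6 tick 0 v(0, 1): E3/C4 m6 -> F3/F4 P8 similar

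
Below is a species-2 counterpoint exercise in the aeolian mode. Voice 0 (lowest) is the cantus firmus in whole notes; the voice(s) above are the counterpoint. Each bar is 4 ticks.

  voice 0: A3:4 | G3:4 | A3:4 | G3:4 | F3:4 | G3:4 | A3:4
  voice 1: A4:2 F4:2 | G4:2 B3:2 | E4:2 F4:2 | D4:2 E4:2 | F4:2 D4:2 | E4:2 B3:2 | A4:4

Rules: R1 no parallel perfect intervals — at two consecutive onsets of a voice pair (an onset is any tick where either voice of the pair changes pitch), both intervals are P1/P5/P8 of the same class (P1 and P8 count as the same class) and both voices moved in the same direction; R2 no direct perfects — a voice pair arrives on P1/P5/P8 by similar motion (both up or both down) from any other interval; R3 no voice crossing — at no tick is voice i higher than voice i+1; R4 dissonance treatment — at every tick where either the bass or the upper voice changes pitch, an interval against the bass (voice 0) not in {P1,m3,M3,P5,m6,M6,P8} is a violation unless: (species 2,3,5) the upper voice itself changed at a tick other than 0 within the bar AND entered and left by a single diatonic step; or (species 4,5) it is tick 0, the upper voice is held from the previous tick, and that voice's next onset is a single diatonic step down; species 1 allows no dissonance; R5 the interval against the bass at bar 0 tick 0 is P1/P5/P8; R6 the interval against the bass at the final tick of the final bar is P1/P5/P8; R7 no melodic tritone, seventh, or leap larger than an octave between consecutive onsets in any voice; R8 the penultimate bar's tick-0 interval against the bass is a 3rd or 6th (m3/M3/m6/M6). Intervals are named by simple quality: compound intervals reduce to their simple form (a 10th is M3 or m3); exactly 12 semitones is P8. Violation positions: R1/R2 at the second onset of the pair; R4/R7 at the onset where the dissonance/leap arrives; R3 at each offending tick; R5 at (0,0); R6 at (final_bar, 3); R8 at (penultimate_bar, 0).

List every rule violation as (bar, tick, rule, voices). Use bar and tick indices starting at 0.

(2, 0, R2, (0, 1))
(3, 0, R2, (0, 1))
(6, 0, R2, (0, 1))
(6, 0, R7, (1,))

bar 0: v0=A3 v1=A4 downbeat P8
bar 1: v0=G3 v1=G4 downbeat P8
bar 2: v0=A3 v1=E4 downbeat P5
bar 3: v0=G3 v1=D4 downbeat P5
bar 4: v0=F3 v1=F4 downbeat P8
bar 5: v0=G3 v1=E4 downbeat M6
bar 6: v0=A3 v1=A4 downbeat P8
  -> R2 @ bar 2 tick 0 v(0, 1): G3/B3 M3 -> A3/E4 P5 similar
  -> R2 @ bar 3 tick 0 v(0, 1): A3/F4 m6 -> G3/D4 P5 similar
  -> R2 @ bar 6 tick 0 v(0, 1): G3/B3 M3 -> A3/A4 P8 similar
  -> R7 @ bar 6 tick 0 v(1,): B3->A4 leap 10st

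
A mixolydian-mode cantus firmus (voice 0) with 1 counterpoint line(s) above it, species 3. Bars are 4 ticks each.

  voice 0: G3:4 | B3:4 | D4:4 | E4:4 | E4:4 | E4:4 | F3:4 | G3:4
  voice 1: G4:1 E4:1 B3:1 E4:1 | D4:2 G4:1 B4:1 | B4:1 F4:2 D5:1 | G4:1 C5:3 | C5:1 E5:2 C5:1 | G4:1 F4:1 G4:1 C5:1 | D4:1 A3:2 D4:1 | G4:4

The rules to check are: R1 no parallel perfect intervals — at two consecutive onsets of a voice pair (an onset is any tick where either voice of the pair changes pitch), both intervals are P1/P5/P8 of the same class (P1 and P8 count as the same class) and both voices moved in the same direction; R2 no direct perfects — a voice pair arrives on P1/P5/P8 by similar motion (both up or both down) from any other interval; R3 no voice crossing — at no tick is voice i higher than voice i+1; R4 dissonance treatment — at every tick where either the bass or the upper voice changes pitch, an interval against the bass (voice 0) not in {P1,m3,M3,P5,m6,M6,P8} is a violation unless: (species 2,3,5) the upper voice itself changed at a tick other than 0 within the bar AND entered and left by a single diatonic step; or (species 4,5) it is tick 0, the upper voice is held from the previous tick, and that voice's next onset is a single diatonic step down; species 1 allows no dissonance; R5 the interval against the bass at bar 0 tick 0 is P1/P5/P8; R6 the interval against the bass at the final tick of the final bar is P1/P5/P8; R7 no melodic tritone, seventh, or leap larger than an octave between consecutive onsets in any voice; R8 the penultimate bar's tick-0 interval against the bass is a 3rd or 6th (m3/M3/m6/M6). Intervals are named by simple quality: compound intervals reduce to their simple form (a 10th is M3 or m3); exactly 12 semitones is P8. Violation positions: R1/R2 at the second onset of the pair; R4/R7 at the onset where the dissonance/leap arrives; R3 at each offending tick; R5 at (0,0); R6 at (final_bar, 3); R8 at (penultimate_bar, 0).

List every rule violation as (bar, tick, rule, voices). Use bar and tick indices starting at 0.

bar 0: v0=G3 v1=G4 downbeat P8
bar 1: v0=B3 v1=D4 downbeat m3
bar 2: v0=D4 v1=B4 downbeat M6
bar 3: v0=E4 v1=G4 downbeat m3
bar 4: v0=E4 v1=C5 downbeat m6
bar 5: v0=E4 v1=G4 downbeat m3
bar 6: v0=F3 v1=D4 downbeat M6
bar 7: v0=G3 v1=G4 downbeat P8
  -> R7 @ bar 2 tick 1 v(1,): B4->F4 leap 6st
  -> R7 @ bar 6 tick 0 v(0,): E4->F3 leap 11st
  -> R7 @ bar 6 tick 0 v(1,): C5->D4 leap 10st
  -> R2 @ bar 7 tick 0 v(0, 1): F3/D4 M6 -> G3/G4 P8 similar

(2, 1, R7, (1,))
(6, 0, R7, (0,))
(6, 0, R7, (1,))
(7, 0, R2, (0, 1))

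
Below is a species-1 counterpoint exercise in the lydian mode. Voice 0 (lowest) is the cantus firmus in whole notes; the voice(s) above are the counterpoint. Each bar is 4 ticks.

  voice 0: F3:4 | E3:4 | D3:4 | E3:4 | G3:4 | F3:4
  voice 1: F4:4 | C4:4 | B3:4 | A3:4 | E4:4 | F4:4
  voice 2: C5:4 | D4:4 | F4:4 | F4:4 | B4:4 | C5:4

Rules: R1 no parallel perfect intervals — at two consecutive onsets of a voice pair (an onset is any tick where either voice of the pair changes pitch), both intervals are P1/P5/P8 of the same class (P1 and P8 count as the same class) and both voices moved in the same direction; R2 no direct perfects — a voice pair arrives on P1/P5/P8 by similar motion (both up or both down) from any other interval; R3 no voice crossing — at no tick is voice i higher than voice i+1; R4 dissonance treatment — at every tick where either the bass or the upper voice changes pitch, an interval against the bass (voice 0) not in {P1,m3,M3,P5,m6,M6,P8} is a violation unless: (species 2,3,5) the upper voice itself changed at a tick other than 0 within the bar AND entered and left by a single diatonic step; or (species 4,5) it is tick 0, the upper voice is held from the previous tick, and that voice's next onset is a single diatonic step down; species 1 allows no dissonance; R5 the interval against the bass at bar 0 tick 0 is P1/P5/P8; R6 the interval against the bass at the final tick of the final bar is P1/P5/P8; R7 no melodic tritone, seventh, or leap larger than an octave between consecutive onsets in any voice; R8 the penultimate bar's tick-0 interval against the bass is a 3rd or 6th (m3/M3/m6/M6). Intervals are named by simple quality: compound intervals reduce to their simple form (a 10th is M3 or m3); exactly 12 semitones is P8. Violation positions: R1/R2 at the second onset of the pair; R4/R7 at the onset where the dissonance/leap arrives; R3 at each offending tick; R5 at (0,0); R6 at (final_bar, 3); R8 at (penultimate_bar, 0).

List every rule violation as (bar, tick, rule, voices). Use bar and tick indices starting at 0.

(1, 0, R4, (0, 2))
(1, 0, R7, (2,))
(3, 0, R4, (0, 1))
(3, 0, R4, (0, 2))
(4, 0, R2, (1, 2))
(4, 0, R7, (2,))
(5, 0, R1, (1, 2))

bar 0: v0=F3 v1=F4 v2=C5 downbeat P5
bar 1: v0=E3 v1=C4 v2=D4 downbeat m7
bar 2: v0=D3 v1=B3 v2=F4 downbeat m3
bar 3: v0=E3 v1=A3 v2=F4 downbeat m2
bar 4: v0=G3 v1=E4 v2=B4 downbeat M3
bar 5: v0=F3 v1=F4 v2=C5 downbeat P5
  -> R4 @ bar 1 tick 0 v(0, 2): E3/D4 m7 untreated
  -> R7 @ bar 1 tick 0 v(2,): C5->D4 leap 10st
  -> R4 @ bar 3 tick 0 v(0, 1): E3/A3 P4 untreated
  -> R4 @ bar 3 tick 0 v(0, 2): E3/F4 m2 untreated
  -> R2 @ bar 4 tick 0 v(1, 2): A3/F4 m6 -> E4/B4 P5 similar
  -> R7 @ bar 4 tick 0 v(2,): F4->B4 leap 6st
  -> R1 @ bar 5 tick 0 v(1, 2): E4/B4 P5 -> F4/C5 P5 similar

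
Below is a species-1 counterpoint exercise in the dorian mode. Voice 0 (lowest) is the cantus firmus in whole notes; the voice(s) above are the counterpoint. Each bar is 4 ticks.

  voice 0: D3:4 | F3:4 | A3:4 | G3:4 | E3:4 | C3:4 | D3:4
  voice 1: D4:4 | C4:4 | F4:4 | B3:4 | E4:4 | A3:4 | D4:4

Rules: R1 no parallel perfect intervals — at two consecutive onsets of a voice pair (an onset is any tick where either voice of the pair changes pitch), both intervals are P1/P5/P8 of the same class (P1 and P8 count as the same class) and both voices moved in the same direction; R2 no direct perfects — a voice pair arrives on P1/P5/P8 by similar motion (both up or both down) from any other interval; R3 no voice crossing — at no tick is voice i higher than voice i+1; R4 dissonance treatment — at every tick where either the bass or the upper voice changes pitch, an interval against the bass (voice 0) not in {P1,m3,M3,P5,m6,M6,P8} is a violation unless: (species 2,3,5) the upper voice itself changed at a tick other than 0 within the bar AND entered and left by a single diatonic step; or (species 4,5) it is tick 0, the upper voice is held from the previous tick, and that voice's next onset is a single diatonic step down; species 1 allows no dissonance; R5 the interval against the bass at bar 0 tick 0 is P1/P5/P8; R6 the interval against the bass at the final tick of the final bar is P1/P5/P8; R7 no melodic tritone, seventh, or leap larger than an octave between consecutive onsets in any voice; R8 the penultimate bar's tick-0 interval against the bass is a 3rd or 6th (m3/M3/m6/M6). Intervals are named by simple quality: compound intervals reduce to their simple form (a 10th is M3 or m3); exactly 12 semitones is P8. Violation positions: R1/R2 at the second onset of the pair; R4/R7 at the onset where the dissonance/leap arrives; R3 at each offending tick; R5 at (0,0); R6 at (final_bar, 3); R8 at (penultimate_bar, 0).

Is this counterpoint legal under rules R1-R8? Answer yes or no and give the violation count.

bar 0: v0=D3 v1=D4 (P8)
bar 1: v0=F3 v1=C4 (P5)
bar 2: v0=A3 v1=F4 (m6)
bar 3: v0=G3 v1=B3 (M3)
bar 4: v0=E3 v1=E4 (P8)
bar 5: v0=C3 v1=A3 (M6)
bar 6: v0=D3 v1=D4 (P8)
  R7 @ bar3.0: F4->B3 leap 6st
  R2 @ bar6.0: C3/A3 M6 -> D3/D4 P8 similar

No (2 violations)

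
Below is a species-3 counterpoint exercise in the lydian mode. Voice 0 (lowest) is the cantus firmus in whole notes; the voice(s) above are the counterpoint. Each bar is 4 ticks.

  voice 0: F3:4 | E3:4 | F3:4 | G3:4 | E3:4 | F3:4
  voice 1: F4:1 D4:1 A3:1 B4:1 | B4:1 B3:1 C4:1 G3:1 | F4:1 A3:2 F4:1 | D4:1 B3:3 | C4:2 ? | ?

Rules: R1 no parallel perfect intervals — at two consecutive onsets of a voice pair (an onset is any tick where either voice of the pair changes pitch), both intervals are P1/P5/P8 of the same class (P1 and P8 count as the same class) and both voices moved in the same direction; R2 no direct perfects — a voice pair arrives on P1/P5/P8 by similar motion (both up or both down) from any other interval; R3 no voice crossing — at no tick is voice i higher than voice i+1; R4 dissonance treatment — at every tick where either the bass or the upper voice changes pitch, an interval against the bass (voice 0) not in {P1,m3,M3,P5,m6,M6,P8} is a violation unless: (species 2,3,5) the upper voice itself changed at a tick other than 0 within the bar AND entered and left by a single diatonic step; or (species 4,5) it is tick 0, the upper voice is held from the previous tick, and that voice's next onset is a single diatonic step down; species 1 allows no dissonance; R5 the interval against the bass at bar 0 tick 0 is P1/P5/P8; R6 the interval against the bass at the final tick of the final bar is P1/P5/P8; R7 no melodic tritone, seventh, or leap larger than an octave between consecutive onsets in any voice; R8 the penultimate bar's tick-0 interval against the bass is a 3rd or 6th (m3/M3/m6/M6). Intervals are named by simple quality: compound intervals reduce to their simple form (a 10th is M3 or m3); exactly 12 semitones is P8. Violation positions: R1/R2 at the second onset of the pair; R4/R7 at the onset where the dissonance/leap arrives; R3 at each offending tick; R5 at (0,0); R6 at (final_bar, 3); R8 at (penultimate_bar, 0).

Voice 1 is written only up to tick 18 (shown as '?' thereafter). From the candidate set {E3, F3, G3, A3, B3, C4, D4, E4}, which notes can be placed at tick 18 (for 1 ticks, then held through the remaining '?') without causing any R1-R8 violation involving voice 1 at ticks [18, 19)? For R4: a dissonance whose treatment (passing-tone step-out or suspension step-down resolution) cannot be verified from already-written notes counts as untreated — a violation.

E3: legal
F3: violates R4
G3: legal
A3: violates R4
B3: legal
C4: legal
D4: violates R4
E4: legal

{B3, C4, E3, E4, G3}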